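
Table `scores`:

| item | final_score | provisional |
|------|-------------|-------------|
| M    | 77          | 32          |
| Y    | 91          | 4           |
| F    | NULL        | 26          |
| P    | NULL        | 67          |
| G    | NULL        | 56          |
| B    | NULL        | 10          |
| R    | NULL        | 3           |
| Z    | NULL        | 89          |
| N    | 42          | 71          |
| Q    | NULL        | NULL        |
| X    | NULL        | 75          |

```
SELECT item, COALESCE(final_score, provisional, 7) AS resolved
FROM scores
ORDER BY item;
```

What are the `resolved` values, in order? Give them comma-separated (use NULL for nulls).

10, 26, 56, 77, 42, 67, 7, 3, 75, 91, 89

item=B: final_score=NULL, provisional=10 → 10
item=F: final_score=NULL, provisional=26 → 26
item=G: final_score=NULL, provisional=56 → 56
item=M: final_score=77 → 77
item=N: final_score=42 → 42
item=P: final_score=NULL, provisional=67 → 67
item=Q: final_score=NULL, provisional=NULL, → literal 7 → 7
item=R: final_score=NULL, provisional=3 → 3
item=X: final_score=NULL, provisional=75 → 75
item=Y: final_score=91 → 91
item=Z: final_score=NULL, provisional=89 → 89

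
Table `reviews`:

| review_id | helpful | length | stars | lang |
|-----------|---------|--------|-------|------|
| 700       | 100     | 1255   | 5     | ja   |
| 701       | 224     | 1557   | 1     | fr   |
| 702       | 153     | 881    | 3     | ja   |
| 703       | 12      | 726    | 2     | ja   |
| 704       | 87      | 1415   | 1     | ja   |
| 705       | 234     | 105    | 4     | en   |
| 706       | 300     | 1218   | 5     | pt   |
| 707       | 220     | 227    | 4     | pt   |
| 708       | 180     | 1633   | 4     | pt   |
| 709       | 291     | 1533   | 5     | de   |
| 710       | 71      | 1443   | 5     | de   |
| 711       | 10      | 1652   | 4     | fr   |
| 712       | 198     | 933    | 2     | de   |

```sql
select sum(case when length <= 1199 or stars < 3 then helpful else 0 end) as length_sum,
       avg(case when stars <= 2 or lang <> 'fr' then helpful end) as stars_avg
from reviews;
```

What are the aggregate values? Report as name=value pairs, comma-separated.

[length_sum: length <= 1199 or stars < 3]
review_id=700: ✗
review_id=701: ✓ → 224
review_id=702: ✓ → 153
review_id=703: ✓ → 12
review_id=704: ✓ → 87
review_id=705: ✓ → 234
review_id=706: ✗
review_id=707: ✓ → 220
review_id=708: ✗
review_id=709: ✗
review_id=710: ✗
review_id=711: ✗
review_id=712: ✓ → 198
length_sum = 224 + 153 + 12 + 87 + 234 + 220 + 198 = 1128
—
[stars_avg: stars <= 2 or lang <> 'fr']
review_id=700: ✓ → 100
review_id=701: ✓ → 224
review_id=702: ✓ → 153
review_id=703: ✓ → 12
review_id=704: ✓ → 87
review_id=705: ✓ → 234
review_id=706: ✓ → 300
review_id=707: ✓ → 220
review_id=708: ✓ → 180
review_id=709: ✓ → 291
review_id=710: ✓ → 71
review_id=711: ✗
review_id=712: ✓ → 198
stars_avg = (100 + 224 + 153 + 12 + 87 + 234 + 300 + 220 + 180 + 291 + 71 + 198) / 12 = 172.5

length_sum=1128, stars_avg=172.5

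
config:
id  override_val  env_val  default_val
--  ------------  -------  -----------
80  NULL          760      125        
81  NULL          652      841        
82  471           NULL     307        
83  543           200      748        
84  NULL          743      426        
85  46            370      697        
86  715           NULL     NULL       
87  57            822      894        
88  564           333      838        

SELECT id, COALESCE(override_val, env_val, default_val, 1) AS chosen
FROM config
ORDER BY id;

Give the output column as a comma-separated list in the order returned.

id=80: override_val=NULL, env_val=760 → 760
id=81: override_val=NULL, env_val=652 → 652
id=82: override_val=471 → 471
id=83: override_val=543 → 543
id=84: override_val=NULL, env_val=743 → 743
id=85: override_val=46 → 46
id=86: override_val=715 → 715
id=87: override_val=57 → 57
id=88: override_val=564 → 564

760, 652, 471, 543, 743, 46, 715, 57, 564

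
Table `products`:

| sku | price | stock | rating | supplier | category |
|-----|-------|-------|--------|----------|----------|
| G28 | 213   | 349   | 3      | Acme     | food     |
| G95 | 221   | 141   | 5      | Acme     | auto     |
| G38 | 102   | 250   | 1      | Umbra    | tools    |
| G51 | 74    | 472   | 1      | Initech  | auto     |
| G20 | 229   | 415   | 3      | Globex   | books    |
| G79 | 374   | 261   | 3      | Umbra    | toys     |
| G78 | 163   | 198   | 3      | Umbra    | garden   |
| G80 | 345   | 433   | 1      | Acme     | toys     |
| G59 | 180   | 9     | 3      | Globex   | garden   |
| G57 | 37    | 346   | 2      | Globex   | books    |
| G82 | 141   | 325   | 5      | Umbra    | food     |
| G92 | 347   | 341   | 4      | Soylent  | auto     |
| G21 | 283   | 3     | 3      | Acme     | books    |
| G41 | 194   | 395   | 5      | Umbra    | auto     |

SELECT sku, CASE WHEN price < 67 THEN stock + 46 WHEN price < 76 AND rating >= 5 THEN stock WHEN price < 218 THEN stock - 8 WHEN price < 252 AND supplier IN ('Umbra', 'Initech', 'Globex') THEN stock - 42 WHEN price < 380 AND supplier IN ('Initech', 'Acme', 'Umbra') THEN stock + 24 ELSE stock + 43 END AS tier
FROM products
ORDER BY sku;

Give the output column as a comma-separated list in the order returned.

sku=G20: price < 252 AND supplier IN ('Umbra', 'Initech', 'Globex') → 373
sku=G21: price < 380 AND supplier IN ('Initech', 'Acme', 'Umbra') → 27
sku=G28: price < 218 → 341
sku=G38: price < 218 → 242
sku=G41: price < 218 → 387
sku=G51: price < 218 → 464
sku=G57: price < 67 → 392
sku=G59: price < 218 → 1
sku=G78: price < 218 → 190
sku=G79: price < 380 AND supplier IN ('Initech', 'Acme', 'Umbra') → 285
sku=G80: price < 380 AND supplier IN ('Initech', 'Acme', 'Umbra') → 457
sku=G82: price < 218 → 317
sku=G92: ELSE → 384
sku=G95: price < 380 AND supplier IN ('Initech', 'Acme', 'Umbra') → 165

373, 27, 341, 242, 387, 464, 392, 1, 190, 285, 457, 317, 384, 165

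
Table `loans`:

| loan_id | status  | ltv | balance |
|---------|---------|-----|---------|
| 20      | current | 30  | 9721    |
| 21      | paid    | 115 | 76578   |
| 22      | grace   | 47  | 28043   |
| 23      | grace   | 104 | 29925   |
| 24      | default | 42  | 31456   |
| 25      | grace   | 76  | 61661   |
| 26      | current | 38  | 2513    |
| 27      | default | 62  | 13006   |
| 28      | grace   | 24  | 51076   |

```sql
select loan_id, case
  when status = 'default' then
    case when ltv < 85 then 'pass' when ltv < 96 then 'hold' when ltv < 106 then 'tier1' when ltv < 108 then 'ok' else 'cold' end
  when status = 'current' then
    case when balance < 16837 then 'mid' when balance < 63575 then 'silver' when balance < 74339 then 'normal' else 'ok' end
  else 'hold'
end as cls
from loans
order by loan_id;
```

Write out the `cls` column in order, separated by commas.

loan_id=20: status='current' → inner[balance < 16837] → mid
loan_id=21: status='paid' → outer ELSE → hold
loan_id=22: status='grace' → outer ELSE → hold
loan_id=23: status='grace' → outer ELSE → hold
loan_id=24: status='default' → inner[ltv < 85] → pass
loan_id=25: status='grace' → outer ELSE → hold
loan_id=26: status='current' → inner[balance < 16837] → mid
loan_id=27: status='default' → inner[ltv < 85] → pass
loan_id=28: status='grace' → outer ELSE → hold

mid, hold, hold, hold, pass, hold, mid, pass, hold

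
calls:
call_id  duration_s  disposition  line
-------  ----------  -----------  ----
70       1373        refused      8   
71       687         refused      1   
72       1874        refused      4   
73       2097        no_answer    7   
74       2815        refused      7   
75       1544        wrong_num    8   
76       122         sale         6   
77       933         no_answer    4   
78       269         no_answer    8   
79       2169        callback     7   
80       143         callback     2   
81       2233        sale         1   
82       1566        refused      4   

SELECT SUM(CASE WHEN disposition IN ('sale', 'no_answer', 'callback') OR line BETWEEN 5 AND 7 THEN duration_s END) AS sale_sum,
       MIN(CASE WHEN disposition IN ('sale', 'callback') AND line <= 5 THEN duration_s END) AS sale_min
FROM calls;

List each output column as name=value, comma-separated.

[sale_sum: disposition IN ('sale', 'no_answer', 'callback') OR line BETWEEN 5 AND 7]
call_id=70: ✗
call_id=71: ✗
call_id=72: ✗
call_id=73: ✓ → 2097
call_id=74: ✓ → 2815
call_id=75: ✗
call_id=76: ✓ → 122
call_id=77: ✓ → 933
call_id=78: ✓ → 269
call_id=79: ✓ → 2169
call_id=80: ✓ → 143
call_id=81: ✓ → 2233
call_id=82: ✗
sale_sum = 2097 + 2815 + 122 + 933 + 269 + 2169 + 143 + 2233 = 10781
—
[sale_min: disposition IN ('sale', 'callback') AND line <= 5]
call_id=70: ✗
call_id=71: ✗
call_id=72: ✗
call_id=73: ✗
call_id=74: ✗
call_id=75: ✗
call_id=76: ✗
call_id=77: ✗
call_id=78: ✗
call_id=79: ✗
call_id=80: ✓ → 143
call_id=81: ✓ → 2233
call_id=82: ✗
sale_min = MIN(143, 2233) = 143

sale_sum=10781, sale_min=143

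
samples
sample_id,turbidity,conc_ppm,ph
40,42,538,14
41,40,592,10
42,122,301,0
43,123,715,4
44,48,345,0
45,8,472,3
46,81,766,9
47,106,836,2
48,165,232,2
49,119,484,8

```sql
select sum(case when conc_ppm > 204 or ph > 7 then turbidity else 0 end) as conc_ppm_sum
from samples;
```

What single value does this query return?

sample_id=40: ✓ → 42
sample_id=41: ✓ → 40
sample_id=42: ✓ → 122
sample_id=43: ✓ → 123
sample_id=44: ✓ → 48
sample_id=45: ✓ → 8
sample_id=46: ✓ → 81
sample_id=47: ✓ → 106
sample_id=48: ✓ → 165
sample_id=49: ✓ → 119
conc_ppm_sum = 42 + 40 + 122 + 123 + 48 + 8 + 81 + 106 + 165 + 119 = 854

854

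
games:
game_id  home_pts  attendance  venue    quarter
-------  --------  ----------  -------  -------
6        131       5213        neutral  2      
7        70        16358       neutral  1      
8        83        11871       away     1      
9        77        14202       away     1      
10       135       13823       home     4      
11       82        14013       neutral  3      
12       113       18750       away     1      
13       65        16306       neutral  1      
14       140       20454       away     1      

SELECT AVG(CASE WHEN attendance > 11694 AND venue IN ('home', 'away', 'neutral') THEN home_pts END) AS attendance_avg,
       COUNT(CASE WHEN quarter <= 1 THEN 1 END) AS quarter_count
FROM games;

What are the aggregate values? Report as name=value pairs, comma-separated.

[attendance_avg: attendance > 11694 AND venue IN ('home', 'away', 'neutral')]
game_id=6: ✗
game_id=7: ✓ → 70
game_id=8: ✓ → 83
game_id=9: ✓ → 77
game_id=10: ✓ → 135
game_id=11: ✓ → 82
game_id=12: ✓ → 113
game_id=13: ✓ → 65
game_id=14: ✓ → 140
attendance_avg = (70 + 83 + 77 + 135 + 82 + 113 + 65 + 140) / 8 = 95.625
—
[quarter_count: quarter <= 1]
game_id=6: ✗
game_id=7: ✓ → 1
game_id=8: ✓ → 1
game_id=9: ✓ → 1
game_id=10: ✗
game_id=11: ✗
game_id=12: ✓ → 1
game_id=13: ✓ → 1
game_id=14: ✓ → 1
quarter_count = COUNT(1, 1, 1, 1, 1, 1) = 6

attendance_avg=95.625, quarter_count=6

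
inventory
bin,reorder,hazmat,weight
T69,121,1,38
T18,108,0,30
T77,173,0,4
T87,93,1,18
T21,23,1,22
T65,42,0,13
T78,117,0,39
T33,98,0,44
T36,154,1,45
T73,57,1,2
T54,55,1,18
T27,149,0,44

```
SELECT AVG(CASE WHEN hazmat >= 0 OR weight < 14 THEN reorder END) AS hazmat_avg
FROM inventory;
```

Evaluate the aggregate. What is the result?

99.1666666667

bin=T69: ✓ → 121
bin=T18: ✓ → 108
bin=T77: ✓ → 173
bin=T87: ✓ → 93
bin=T21: ✓ → 23
bin=T65: ✓ → 42
bin=T78: ✓ → 117
bin=T33: ✓ → 98
bin=T36: ✓ → 154
bin=T73: ✓ → 57
bin=T54: ✓ → 55
bin=T27: ✓ → 149
hazmat_avg = (121 + 108 + 173 + 93 + 23 + 42 + 117 + 98 + 154 + 57 + 55 + 149) / 12 = 99.1666666667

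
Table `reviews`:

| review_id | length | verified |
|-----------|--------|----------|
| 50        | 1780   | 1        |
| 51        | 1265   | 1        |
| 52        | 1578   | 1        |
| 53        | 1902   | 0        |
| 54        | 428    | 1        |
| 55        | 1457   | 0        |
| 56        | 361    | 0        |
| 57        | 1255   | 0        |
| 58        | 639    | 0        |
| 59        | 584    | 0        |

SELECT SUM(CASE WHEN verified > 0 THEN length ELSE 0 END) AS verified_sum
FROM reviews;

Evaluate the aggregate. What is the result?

review_id=50: ✓ → 1780
review_id=51: ✓ → 1265
review_id=52: ✓ → 1578
review_id=53: ✗
review_id=54: ✓ → 428
review_id=55: ✗
review_id=56: ✗
review_id=57: ✗
review_id=58: ✗
review_id=59: ✗
verified_sum = 1780 + 1265 + 1578 + 428 = 5051

5051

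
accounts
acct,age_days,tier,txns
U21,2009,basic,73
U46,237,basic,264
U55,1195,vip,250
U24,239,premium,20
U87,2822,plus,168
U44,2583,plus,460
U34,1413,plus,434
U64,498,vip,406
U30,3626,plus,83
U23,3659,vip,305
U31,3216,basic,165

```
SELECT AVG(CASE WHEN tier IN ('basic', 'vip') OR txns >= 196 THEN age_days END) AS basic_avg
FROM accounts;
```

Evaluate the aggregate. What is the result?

acct=U21: ✓ → 2009
acct=U46: ✓ → 237
acct=U55: ✓ → 1195
acct=U24: ✗
acct=U87: ✗
acct=U44: ✓ → 2583
acct=U34: ✓ → 1413
acct=U64: ✓ → 498
acct=U30: ✗
acct=U23: ✓ → 3659
acct=U31: ✓ → 3216
basic_avg = (2009 + 237 + 1195 + 2583 + 1413 + 498 + 3659 + 3216) / 8 = 1851.25

1851.25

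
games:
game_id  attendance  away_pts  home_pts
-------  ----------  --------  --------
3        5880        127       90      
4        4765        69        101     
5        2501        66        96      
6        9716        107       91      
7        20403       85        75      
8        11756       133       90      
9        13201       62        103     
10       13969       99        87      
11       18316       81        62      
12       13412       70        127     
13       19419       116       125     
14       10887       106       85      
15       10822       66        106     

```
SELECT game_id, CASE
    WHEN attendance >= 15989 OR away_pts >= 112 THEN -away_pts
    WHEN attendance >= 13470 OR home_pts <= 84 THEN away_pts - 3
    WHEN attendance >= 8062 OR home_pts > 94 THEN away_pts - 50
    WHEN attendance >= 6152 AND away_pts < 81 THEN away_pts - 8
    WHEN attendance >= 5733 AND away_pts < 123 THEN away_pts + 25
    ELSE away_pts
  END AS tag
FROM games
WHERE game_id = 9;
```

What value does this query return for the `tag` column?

12

game_id = 9: attendance=13201, away_pts=62, home_pts=103.
attendance >= 15989 OR away_pts >= 112 → false
attendance >= 13470 OR home_pts <= 84 → false
attendance >= 8062 OR home_pts > 94 → true → 12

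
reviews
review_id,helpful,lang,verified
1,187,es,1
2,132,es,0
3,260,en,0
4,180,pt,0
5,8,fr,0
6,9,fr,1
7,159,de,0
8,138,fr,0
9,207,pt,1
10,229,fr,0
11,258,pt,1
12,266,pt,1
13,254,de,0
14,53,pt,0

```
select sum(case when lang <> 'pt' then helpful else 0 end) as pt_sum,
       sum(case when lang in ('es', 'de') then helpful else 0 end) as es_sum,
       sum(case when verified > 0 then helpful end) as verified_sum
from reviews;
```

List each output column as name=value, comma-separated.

pt_sum=1376, es_sum=732, verified_sum=927

[pt_sum: lang <> 'pt']
review_id=1: ✓ → 187
review_id=2: ✓ → 132
review_id=3: ✓ → 260
review_id=4: ✗
review_id=5: ✓ → 8
review_id=6: ✓ → 9
review_id=7: ✓ → 159
review_id=8: ✓ → 138
review_id=9: ✗
review_id=10: ✓ → 229
review_id=11: ✗
review_id=12: ✗
review_id=13: ✓ → 254
review_id=14: ✗
pt_sum = 187 + 132 + 260 + 8 + 9 + 159 + 138 + 229 + 254 = 1376
—
[es_sum: lang in ('es', 'de')]
review_id=1: ✓ → 187
review_id=2: ✓ → 132
review_id=3: ✗
review_id=4: ✗
review_id=5: ✗
review_id=6: ✗
review_id=7: ✓ → 159
review_id=8: ✗
review_id=9: ✗
review_id=10: ✗
review_id=11: ✗
review_id=12: ✗
review_id=13: ✓ → 254
review_id=14: ✗
es_sum = 187 + 132 + 159 + 254 = 732
—
[verified_sum: verified > 0]
review_id=1: ✓ → 187
review_id=2: ✗
review_id=3: ✗
review_id=4: ✗
review_id=5: ✗
review_id=6: ✓ → 9
review_id=7: ✗
review_id=8: ✗
review_id=9: ✓ → 207
review_id=10: ✗
review_id=11: ✓ → 258
review_id=12: ✓ → 266
review_id=13: ✗
review_id=14: ✗
verified_sum = 187 + 9 + 207 + 258 + 266 = 927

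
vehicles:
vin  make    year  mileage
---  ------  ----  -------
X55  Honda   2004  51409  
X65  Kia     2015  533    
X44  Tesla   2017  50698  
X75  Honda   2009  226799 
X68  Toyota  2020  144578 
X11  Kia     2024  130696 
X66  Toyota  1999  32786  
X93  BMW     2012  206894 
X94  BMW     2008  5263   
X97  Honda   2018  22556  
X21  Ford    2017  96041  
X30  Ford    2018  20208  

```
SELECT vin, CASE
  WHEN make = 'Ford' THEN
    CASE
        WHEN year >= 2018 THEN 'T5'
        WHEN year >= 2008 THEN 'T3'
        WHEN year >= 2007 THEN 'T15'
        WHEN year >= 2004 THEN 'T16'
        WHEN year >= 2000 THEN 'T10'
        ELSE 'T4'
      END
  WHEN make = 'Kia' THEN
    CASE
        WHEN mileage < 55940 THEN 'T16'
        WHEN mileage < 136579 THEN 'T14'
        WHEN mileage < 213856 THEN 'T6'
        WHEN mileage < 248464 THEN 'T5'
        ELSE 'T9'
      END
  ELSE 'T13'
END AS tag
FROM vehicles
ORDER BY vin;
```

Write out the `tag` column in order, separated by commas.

T14, T3, T5, T13, T13, T16, T13, T13, T13, T13, T13, T13

vin=X11: make='Kia' → inner[mileage < 136579] → T14
vin=X21: make='Ford' → inner[year >= 2008] → T3
vin=X30: make='Ford' → inner[year >= 2018] → T5
vin=X44: make='Tesla' → outer ELSE → T13
vin=X55: make='Honda' → outer ELSE → T13
vin=X65: make='Kia' → inner[mileage < 55940] → T16
vin=X66: make='Toyota' → outer ELSE → T13
vin=X68: make='Toyota' → outer ELSE → T13
vin=X75: make='Honda' → outer ELSE → T13
vin=X93: make='BMW' → outer ELSE → T13
vin=X94: make='BMW' → outer ELSE → T13
vin=X97: make='Honda' → outer ELSE → T13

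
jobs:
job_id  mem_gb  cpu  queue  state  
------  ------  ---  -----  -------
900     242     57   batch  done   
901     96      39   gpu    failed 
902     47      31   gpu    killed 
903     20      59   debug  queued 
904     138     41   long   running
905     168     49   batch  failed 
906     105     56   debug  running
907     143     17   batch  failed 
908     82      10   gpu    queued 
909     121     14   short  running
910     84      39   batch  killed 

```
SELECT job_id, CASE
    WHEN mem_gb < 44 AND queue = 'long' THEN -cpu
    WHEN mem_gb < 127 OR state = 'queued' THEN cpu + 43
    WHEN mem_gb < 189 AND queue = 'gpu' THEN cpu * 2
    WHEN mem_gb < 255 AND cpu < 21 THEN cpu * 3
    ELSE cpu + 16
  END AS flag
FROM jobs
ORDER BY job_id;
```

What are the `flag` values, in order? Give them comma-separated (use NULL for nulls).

73, 82, 74, 102, 57, 65, 99, 51, 53, 57, 82

job_id=900: ELSE → 73
job_id=901: mem_gb < 127 OR state = 'queued' → 82
job_id=902: mem_gb < 127 OR state = 'queued' → 74
job_id=903: mem_gb < 127 OR state = 'queued' → 102
job_id=904: ELSE → 57
job_id=905: ELSE → 65
job_id=906: mem_gb < 127 OR state = 'queued' → 99
job_id=907: mem_gb < 255 AND cpu < 21 → 51
job_id=908: mem_gb < 127 OR state = 'queued' → 53
job_id=909: mem_gb < 127 OR state = 'queued' → 57
job_id=910: mem_gb < 127 OR state = 'queued' → 82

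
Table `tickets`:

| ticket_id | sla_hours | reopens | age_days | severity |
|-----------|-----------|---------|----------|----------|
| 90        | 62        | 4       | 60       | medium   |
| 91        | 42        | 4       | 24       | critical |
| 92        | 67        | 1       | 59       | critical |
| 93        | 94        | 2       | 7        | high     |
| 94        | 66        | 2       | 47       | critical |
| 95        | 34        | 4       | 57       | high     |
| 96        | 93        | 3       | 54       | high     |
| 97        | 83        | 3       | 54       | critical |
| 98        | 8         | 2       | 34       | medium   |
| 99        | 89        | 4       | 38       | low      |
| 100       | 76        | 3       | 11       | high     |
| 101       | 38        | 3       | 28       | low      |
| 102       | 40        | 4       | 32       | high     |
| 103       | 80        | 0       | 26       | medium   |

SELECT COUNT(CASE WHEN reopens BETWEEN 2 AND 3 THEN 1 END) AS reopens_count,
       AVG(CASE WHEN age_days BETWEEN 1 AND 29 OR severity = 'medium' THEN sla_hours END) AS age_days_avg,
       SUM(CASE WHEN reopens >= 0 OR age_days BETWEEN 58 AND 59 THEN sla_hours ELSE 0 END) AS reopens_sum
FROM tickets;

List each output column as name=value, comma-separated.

[reopens_count: reopens BETWEEN 2 AND 3]
ticket_id=90: ✗
ticket_id=91: ✗
ticket_id=92: ✗
ticket_id=93: ✓ → 1
ticket_id=94: ✓ → 1
ticket_id=95: ✗
ticket_id=96: ✓ → 1
ticket_id=97: ✓ → 1
ticket_id=98: ✓ → 1
ticket_id=99: ✗
ticket_id=100: ✓ → 1
ticket_id=101: ✓ → 1
ticket_id=102: ✗
ticket_id=103: ✗
reopens_count = COUNT(1, 1, 1, 1, 1, 1, 1) = 7
—
[age_days_avg: age_days BETWEEN 1 AND 29 OR severity = 'medium']
ticket_id=90: ✓ → 62
ticket_id=91: ✓ → 42
ticket_id=92: ✗
ticket_id=93: ✓ → 94
ticket_id=94: ✗
ticket_id=95: ✗
ticket_id=96: ✗
ticket_id=97: ✗
ticket_id=98: ✓ → 8
ticket_id=99: ✗
ticket_id=100: ✓ → 76
ticket_id=101: ✓ → 38
ticket_id=102: ✗
ticket_id=103: ✓ → 80
age_days_avg = (62 + 42 + 94 + 8 + 76 + 38 + 80) / 7 = 57.1428571429
—
[reopens_sum: reopens >= 0 OR age_days BETWEEN 58 AND 59]
ticket_id=90: ✓ → 62
ticket_id=91: ✓ → 42
ticket_id=92: ✓ → 67
ticket_id=93: ✓ → 94
ticket_id=94: ✓ → 66
ticket_id=95: ✓ → 34
ticket_id=96: ✓ → 93
ticket_id=97: ✓ → 83
ticket_id=98: ✓ → 8
ticket_id=99: ✓ → 89
ticket_id=100: ✓ → 76
ticket_id=101: ✓ → 38
ticket_id=102: ✓ → 40
ticket_id=103: ✓ → 80
reopens_sum = 62 + 42 + 67 + 94 + 66 + 34 + 93 + 83 + 8 + 89 + 76 + 38 + 40 + 80 = 872

reopens_count=7, age_days_avg=57.1428571429, reopens_sum=872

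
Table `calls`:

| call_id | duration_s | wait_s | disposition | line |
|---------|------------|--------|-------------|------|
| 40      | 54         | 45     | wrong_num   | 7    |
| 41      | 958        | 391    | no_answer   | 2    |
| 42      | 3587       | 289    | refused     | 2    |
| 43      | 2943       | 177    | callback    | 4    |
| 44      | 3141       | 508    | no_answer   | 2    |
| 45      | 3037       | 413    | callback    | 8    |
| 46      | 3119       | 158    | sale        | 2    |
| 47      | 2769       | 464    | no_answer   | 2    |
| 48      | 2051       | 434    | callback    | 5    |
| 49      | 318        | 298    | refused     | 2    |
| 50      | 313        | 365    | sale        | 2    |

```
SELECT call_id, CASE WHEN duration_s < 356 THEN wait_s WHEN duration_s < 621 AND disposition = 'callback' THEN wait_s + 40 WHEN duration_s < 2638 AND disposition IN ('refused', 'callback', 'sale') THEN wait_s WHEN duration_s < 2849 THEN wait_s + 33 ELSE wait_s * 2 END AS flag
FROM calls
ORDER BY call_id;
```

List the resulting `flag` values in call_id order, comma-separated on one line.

45, 424, 578, 354, 1016, 826, 316, 497, 434, 298, 365

call_id=40: duration_s < 356 → 45
call_id=41: duration_s < 2849 → 424
call_id=42: ELSE → 578
call_id=43: ELSE → 354
call_id=44: ELSE → 1016
call_id=45: ELSE → 826
call_id=46: ELSE → 316
call_id=47: duration_s < 2849 → 497
call_id=48: duration_s < 2638 AND disposition IN ('refused', 'callback', 'sale') → 434
call_id=49: duration_s < 356 → 298
call_id=50: duration_s < 356 → 365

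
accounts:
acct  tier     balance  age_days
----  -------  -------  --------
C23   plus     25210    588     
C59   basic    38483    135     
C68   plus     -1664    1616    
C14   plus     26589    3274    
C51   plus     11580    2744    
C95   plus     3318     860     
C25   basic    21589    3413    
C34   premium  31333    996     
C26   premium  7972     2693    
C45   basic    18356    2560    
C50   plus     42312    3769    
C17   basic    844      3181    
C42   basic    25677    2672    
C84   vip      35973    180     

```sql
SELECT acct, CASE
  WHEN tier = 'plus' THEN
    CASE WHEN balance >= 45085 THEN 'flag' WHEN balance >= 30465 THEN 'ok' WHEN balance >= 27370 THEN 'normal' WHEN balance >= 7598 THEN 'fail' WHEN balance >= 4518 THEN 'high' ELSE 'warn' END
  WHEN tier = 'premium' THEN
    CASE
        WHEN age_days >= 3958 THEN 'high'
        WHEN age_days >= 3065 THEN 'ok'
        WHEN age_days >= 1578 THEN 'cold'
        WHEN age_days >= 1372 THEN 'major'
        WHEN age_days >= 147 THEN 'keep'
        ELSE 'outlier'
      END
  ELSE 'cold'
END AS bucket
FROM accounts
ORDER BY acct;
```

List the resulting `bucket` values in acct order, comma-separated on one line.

acct=C14: tier='plus' → inner[balance >= 7598] → fail
acct=C17: tier='basic' → outer ELSE → cold
acct=C23: tier='plus' → inner[balance >= 7598] → fail
acct=C25: tier='basic' → outer ELSE → cold
acct=C26: tier='premium' → inner[age_days >= 1578] → cold
acct=C34: tier='premium' → inner[age_days >= 147] → keep
acct=C42: tier='basic' → outer ELSE → cold
acct=C45: tier='basic' → outer ELSE → cold
acct=C50: tier='plus' → inner[balance >= 30465] → ok
acct=C51: tier='plus' → inner[balance >= 7598] → fail
acct=C59: tier='basic' → outer ELSE → cold
acct=C68: tier='plus' → inner[ELSE] → warn
acct=C84: tier='vip' → outer ELSE → cold
acct=C95: tier='plus' → inner[ELSE] → warn

fail, cold, fail, cold, cold, keep, cold, cold, ok, fail, cold, warn, cold, warn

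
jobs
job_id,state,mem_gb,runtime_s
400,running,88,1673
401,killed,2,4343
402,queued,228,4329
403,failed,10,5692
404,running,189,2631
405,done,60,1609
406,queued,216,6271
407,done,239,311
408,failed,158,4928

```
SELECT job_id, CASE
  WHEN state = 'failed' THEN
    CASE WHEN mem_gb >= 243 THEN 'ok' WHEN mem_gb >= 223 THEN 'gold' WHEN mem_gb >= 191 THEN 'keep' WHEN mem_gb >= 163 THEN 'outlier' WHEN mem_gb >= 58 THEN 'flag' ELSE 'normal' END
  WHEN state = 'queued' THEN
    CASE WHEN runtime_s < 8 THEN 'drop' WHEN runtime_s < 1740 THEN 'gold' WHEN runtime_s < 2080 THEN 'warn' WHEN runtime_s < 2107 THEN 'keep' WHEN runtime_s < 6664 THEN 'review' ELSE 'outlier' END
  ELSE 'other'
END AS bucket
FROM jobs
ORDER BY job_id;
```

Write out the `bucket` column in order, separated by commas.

other, other, review, normal, other, other, review, other, flag

job_id=400: state='running' → outer ELSE → other
job_id=401: state='killed' → outer ELSE → other
job_id=402: state='queued' → inner[runtime_s < 6664] → review
job_id=403: state='failed' → inner[ELSE] → normal
job_id=404: state='running' → outer ELSE → other
job_id=405: state='done' → outer ELSE → other
job_id=406: state='queued' → inner[runtime_s < 6664] → review
job_id=407: state='done' → outer ELSE → other
job_id=408: state='failed' → inner[mem_gb >= 58] → flag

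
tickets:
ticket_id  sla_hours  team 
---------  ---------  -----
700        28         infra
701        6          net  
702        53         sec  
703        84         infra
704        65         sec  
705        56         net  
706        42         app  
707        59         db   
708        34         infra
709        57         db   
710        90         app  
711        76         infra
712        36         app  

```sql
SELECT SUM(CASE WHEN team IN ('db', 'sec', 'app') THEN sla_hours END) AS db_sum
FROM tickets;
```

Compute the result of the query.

ticket_id=700: ✗
ticket_id=701: ✗
ticket_id=702: ✓ → 53
ticket_id=703: ✗
ticket_id=704: ✓ → 65
ticket_id=705: ✗
ticket_id=706: ✓ → 42
ticket_id=707: ✓ → 59
ticket_id=708: ✗
ticket_id=709: ✓ → 57
ticket_id=710: ✓ → 90
ticket_id=711: ✗
ticket_id=712: ✓ → 36
db_sum = 53 + 65 + 42 + 59 + 57 + 90 + 36 = 402

402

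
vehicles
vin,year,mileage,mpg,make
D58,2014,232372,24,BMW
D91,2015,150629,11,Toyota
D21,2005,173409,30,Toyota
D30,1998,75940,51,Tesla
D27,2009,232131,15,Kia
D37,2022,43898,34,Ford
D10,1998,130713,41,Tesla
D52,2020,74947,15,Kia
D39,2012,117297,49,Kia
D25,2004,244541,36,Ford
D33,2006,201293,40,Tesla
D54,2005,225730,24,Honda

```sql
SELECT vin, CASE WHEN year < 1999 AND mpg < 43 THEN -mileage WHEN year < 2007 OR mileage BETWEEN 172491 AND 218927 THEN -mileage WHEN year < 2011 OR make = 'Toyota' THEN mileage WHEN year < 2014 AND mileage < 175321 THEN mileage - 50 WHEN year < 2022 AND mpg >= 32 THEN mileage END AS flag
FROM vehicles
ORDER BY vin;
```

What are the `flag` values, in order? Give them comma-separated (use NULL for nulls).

-130713, -173409, -244541, 232131, -75940, -201293, NULL, 117247, NULL, -225730, NULL, 150629

vin=D10: year < 1999 AND mpg < 43 → -130713
vin=D21: year < 2007 OR mileage BETWEEN 172491 AND 218927 → -173409
vin=D25: year < 2007 OR mileage BETWEEN 172491 AND 218927 → -244541
vin=D27: year < 2011 OR make = 'Toyota' → 232131
vin=D30: year < 2007 OR mileage BETWEEN 172491 AND 218927 → -75940
vin=D33: year < 2007 OR mileage BETWEEN 172491 AND 218927 → -201293
vin=D37: (no match → NULL) → NULL
vin=D39: year < 2014 AND mileage < 175321 → 117247
vin=D52: (no match → NULL) → NULL
vin=D54: year < 2007 OR mileage BETWEEN 172491 AND 218927 → -225730
vin=D58: (no match → NULL) → NULL
vin=D91: year < 2011 OR make = 'Toyota' → 150629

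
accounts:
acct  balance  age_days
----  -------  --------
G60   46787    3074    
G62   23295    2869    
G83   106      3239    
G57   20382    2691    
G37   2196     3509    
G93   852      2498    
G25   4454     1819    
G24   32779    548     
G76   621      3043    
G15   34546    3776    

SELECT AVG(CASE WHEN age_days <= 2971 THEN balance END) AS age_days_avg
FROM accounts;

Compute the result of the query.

16352.4

acct=G60: ✗
acct=G62: ✓ → 23295
acct=G83: ✗
acct=G57: ✓ → 20382
acct=G37: ✗
acct=G93: ✓ → 852
acct=G25: ✓ → 4454
acct=G24: ✓ → 32779
acct=G76: ✗
acct=G15: ✗
age_days_avg = (23295 + 20382 + 852 + 4454 + 32779) / 5 = 16352.4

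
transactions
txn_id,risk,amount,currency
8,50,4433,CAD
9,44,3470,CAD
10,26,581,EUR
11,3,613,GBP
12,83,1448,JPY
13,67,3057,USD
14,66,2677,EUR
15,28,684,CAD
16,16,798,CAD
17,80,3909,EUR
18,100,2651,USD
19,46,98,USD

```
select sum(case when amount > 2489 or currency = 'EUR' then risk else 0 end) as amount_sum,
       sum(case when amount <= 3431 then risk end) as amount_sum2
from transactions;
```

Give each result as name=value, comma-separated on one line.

amount_sum=433, amount_sum2=435

[amount_sum: amount > 2489 or currency = 'EUR']
txn_id=8: ✓ → 50
txn_id=9: ✓ → 44
txn_id=10: ✓ → 26
txn_id=11: ✗
txn_id=12: ✗
txn_id=13: ✓ → 67
txn_id=14: ✓ → 66
txn_id=15: ✗
txn_id=16: ✗
txn_id=17: ✓ → 80
txn_id=18: ✓ → 100
txn_id=19: ✗
amount_sum = 50 + 44 + 26 + 67 + 66 + 80 + 100 = 433
—
[amount_sum2: amount <= 3431]
txn_id=8: ✗
txn_id=9: ✗
txn_id=10: ✓ → 26
txn_id=11: ✓ → 3
txn_id=12: ✓ → 83
txn_id=13: ✓ → 67
txn_id=14: ✓ → 66
txn_id=15: ✓ → 28
txn_id=16: ✓ → 16
txn_id=17: ✗
txn_id=18: ✓ → 100
txn_id=19: ✓ → 46
amount_sum2 = 26 + 3 + 83 + 67 + 66 + 28 + 16 + 100 + 46 = 435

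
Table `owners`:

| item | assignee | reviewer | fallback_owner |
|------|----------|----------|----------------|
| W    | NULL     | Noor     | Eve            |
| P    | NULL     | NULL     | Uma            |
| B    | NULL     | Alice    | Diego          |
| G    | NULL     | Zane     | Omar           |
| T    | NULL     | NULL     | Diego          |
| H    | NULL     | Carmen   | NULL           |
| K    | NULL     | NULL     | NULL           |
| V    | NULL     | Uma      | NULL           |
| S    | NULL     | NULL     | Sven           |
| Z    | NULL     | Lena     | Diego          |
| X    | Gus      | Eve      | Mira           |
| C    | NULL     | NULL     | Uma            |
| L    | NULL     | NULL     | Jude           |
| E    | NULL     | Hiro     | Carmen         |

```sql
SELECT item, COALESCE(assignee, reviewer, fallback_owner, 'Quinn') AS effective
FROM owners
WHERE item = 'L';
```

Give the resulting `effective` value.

Jude

item = L: assignee=NULL, reviewer=NULL, fallback_owner=Jude.
assignee=NULL, reviewer=NULL, fallback_owner=Jude → Jude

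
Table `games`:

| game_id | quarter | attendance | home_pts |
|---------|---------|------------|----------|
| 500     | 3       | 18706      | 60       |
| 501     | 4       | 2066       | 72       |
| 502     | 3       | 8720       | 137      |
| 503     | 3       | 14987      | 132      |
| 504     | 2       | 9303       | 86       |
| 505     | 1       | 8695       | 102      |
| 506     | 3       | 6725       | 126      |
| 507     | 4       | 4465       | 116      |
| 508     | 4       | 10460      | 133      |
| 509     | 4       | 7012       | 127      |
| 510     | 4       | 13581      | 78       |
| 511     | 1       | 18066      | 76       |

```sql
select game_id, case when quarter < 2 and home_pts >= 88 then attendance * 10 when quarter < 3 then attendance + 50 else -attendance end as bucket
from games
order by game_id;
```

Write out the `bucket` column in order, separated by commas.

game_id=500: ELSE → -18706
game_id=501: ELSE → -2066
game_id=502: ELSE → -8720
game_id=503: ELSE → -14987
game_id=504: quarter < 3 → 9353
game_id=505: quarter < 2 and home_pts >= 88 → 86950
game_id=506: ELSE → -6725
game_id=507: ELSE → -4465
game_id=508: ELSE → -10460
game_id=509: ELSE → -7012
game_id=510: ELSE → -13581
game_id=511: quarter < 3 → 18116

-18706, -2066, -8720, -14987, 9353, 86950, -6725, -4465, -10460, -7012, -13581, 18116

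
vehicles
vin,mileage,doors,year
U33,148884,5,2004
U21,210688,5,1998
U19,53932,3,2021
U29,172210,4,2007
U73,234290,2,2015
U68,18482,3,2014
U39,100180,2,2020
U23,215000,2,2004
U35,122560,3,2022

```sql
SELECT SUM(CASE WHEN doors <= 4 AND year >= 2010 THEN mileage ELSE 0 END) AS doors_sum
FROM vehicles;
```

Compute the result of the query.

529444

vin=U33: ✗
vin=U21: ✗
vin=U19: ✓ → 53932
vin=U29: ✗
vin=U73: ✓ → 234290
vin=U68: ✓ → 18482
vin=U39: ✓ → 100180
vin=U23: ✗
vin=U35: ✓ → 122560
doors_sum = 53932 + 234290 + 18482 + 100180 + 122560 = 529444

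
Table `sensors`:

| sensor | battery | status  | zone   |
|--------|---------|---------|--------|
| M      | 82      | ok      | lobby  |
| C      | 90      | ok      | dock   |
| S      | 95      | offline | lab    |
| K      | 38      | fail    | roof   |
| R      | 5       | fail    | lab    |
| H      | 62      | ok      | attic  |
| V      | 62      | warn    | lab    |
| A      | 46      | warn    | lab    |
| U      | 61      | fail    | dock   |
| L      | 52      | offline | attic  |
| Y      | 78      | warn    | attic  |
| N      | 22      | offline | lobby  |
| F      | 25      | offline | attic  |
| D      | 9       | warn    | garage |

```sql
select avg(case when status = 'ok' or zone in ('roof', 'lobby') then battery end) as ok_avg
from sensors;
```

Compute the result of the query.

sensor=M: ✓ → 82
sensor=C: ✓ → 90
sensor=S: ✗
sensor=K: ✓ → 38
sensor=R: ✗
sensor=H: ✓ → 62
sensor=V: ✗
sensor=A: ✗
sensor=U: ✗
sensor=L: ✗
sensor=Y: ✗
sensor=N: ✓ → 22
sensor=F: ✗
sensor=D: ✗
ok_avg = (82 + 90 + 38 + 62 + 22) / 5 = 58.8

58.8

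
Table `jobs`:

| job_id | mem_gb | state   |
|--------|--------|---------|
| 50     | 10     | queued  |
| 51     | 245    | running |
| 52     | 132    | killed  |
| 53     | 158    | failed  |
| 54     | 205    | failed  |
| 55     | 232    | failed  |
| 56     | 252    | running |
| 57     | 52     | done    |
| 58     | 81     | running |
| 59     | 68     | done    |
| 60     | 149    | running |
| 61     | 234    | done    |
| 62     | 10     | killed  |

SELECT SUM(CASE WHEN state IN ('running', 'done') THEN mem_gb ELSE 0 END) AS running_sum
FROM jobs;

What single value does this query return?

job_id=50: ✗
job_id=51: ✓ → 245
job_id=52: ✗
job_id=53: ✗
job_id=54: ✗
job_id=55: ✗
job_id=56: ✓ → 252
job_id=57: ✓ → 52
job_id=58: ✓ → 81
job_id=59: ✓ → 68
job_id=60: ✓ → 149
job_id=61: ✓ → 234
job_id=62: ✗
running_sum = 245 + 252 + 52 + 81 + 68 + 149 + 234 = 1081

1081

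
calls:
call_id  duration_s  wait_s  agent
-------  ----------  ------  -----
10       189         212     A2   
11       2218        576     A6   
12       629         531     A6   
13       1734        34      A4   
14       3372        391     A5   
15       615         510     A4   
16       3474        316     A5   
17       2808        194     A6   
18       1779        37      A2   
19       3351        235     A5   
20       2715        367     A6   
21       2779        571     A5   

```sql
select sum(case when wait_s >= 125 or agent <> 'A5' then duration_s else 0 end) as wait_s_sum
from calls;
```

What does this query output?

call_id=10: ✓ → 189
call_id=11: ✓ → 2218
call_id=12: ✓ → 629
call_id=13: ✓ → 1734
call_id=14: ✓ → 3372
call_id=15: ✓ → 615
call_id=16: ✓ → 3474
call_id=17: ✓ → 2808
call_id=18: ✓ → 1779
call_id=19: ✓ → 3351
call_id=20: ✓ → 2715
call_id=21: ✓ → 2779
wait_s_sum = 189 + 2218 + 629 + 1734 + 3372 + 615 + 3474 + 2808 + 1779 + 3351 + 2715 + 2779 = 25663

25663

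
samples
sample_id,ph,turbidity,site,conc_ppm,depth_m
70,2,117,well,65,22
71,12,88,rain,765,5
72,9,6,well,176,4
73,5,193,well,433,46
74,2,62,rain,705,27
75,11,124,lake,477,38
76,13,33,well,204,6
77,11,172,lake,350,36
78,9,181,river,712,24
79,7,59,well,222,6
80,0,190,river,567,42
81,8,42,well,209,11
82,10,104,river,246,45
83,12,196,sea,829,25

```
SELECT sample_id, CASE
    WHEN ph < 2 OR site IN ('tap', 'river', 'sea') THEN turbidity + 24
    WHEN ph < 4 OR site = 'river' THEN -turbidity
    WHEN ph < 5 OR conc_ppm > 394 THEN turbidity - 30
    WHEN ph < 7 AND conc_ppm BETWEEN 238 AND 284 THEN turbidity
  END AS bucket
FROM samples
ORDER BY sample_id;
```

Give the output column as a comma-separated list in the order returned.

-117, 58, NULL, 163, -62, 94, NULL, NULL, 205, NULL, 214, NULL, 128, 220

sample_id=70: ph < 4 OR site = 'river' → -117
sample_id=71: ph < 5 OR conc_ppm > 394 → 58
sample_id=72: (no match → NULL) → NULL
sample_id=73: ph < 5 OR conc_ppm > 394 → 163
sample_id=74: ph < 4 OR site = 'river' → -62
sample_id=75: ph < 5 OR conc_ppm > 394 → 94
sample_id=76: (no match → NULL) → NULL
sample_id=77: (no match → NULL) → NULL
sample_id=78: ph < 2 OR site IN ('tap', 'river', 'sea') → 205
sample_id=79: (no match → NULL) → NULL
sample_id=80: ph < 2 OR site IN ('tap', 'river', 'sea') → 214
sample_id=81: (no match → NULL) → NULL
sample_id=82: ph < 2 OR site IN ('tap', 'river', 'sea') → 128
sample_id=83: ph < 2 OR site IN ('tap', 'river', 'sea') → 220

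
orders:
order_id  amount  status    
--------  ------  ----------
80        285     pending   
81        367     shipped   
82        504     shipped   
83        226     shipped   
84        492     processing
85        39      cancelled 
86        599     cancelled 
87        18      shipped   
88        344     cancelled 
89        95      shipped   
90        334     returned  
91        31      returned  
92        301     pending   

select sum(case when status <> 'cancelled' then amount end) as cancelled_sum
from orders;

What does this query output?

order_id=80: ✓ → 285
order_id=81: ✓ → 367
order_id=82: ✓ → 504
order_id=83: ✓ → 226
order_id=84: ✓ → 492
order_id=85: ✗
order_id=86: ✗
order_id=87: ✓ → 18
order_id=88: ✗
order_id=89: ✓ → 95
order_id=90: ✓ → 334
order_id=91: ✓ → 31
order_id=92: ✓ → 301
cancelled_sum = 285 + 367 + 504 + 226 + 492 + 18 + 95 + 334 + 31 + 301 = 2653

2653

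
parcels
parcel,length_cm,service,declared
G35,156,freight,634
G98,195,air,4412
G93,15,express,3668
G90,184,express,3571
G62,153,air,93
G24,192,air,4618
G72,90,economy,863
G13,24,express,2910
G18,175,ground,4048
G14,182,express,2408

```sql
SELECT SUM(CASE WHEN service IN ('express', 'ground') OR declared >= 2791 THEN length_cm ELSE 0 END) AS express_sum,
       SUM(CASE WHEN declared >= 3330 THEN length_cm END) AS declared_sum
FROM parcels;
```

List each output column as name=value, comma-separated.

express_sum=967, declared_sum=761

[express_sum: service IN ('express', 'ground') OR declared >= 2791]
parcel=G35: ✗
parcel=G98: ✓ → 195
parcel=G93: ✓ → 15
parcel=G90: ✓ → 184
parcel=G62: ✗
parcel=G24: ✓ → 192
parcel=G72: ✗
parcel=G13: ✓ → 24
parcel=G18: ✓ → 175
parcel=G14: ✓ → 182
express_sum = 195 + 15 + 184 + 192 + 24 + 175 + 182 = 967
—
[declared_sum: declared >= 3330]
parcel=G35: ✗
parcel=G98: ✓ → 195
parcel=G93: ✓ → 15
parcel=G90: ✓ → 184
parcel=G62: ✗
parcel=G24: ✓ → 192
parcel=G72: ✗
parcel=G13: ✗
parcel=G18: ✓ → 175
parcel=G14: ✗
declared_sum = 195 + 15 + 184 + 192 + 175 = 761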